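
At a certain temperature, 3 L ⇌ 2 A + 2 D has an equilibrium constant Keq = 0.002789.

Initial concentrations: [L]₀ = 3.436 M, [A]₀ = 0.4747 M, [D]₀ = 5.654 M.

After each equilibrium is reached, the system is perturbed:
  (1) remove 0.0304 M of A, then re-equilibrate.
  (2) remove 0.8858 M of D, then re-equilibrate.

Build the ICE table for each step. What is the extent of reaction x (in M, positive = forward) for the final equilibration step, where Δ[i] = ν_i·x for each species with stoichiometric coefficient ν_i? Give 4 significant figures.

x = 0.007426 M

Q₀ = 0.1776 vs Keq = 0.002789 ⇒ Q>K, reverse
Step 1:
                    L           A           D
  I             3.436      0.4747       5.654
  C            0.5904     -0.3936     -0.3936
  E             4.026     0.08111        5.26
  solve Keq expr → x = -0.1968; check Q = 0.002789
Then remove 0.0304 M of A.
Step 2:
                    L           A           D
  I             4.026     0.05071        5.26
  C          -0.04301     0.02867     0.02867
  E             3.983     0.07938       5.289
  solve Keq expr → x = 0.01434; check Q = 0.002789
Then remove 0.8858 M of D.
Step 3:
                    L           A           D
  I             3.983     0.07938       4.403
  C          -0.02228     0.01485     0.01485
  E             3.961     0.09423       4.418
  solve Keq expr → x = 0.007426; check Q = 0.002789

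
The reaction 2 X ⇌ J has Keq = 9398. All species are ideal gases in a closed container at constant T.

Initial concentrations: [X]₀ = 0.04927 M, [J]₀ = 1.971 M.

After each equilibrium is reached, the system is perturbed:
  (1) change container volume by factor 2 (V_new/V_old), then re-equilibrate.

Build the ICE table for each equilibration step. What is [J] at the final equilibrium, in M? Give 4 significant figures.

Q₀ = 811.9 vs Keq = 9398 ⇒ Q<K, forward
Step 1:
                    X           J
  I           0.04927       1.971
  C          -0.03472     0.01736
  E           0.01455       1.988
  solve Keq expr → x = 0.01736; check Q = 9398
Then change container volume by factor 2 (V_new/V_old).
Step 2:
                    X           J
  I          0.007273      0.9942
  C          0.003005   -0.001502
  E           0.01028      0.9927
  solve Keq expr → x = -0.001502; check Q = 9398

[J]_eq = 0.9927 M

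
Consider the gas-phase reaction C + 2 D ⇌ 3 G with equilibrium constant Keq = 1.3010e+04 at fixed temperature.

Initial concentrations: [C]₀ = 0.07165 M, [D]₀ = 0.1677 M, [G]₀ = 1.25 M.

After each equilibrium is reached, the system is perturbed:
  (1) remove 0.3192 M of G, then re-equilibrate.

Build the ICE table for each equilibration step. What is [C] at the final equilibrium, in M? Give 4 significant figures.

Q₀ = 969.3 vs Keq = 1.3010e+04 ⇒ Q<K, forward
Step 1:
                  C         D         G
  init      0.07165    0.1677      1.25
  Δ        -0.04241  -0.08483    0.1272
  eq        0.02924   0.08287     1.377
  solve Keq expr → x = 0.04241; check Q = 1.3010e+04
Then remove 0.3192 M of G.
Step 2:
                  C         D         G
  init      0.02924   0.08287     1.058
  Δ       -0.007782  -0.01556   0.02335
  eq        0.02145   0.06731     1.081
  solve Keq expr → x = 0.007782; check Q = 1.3010e+04

[C]_eq = 0.02145 M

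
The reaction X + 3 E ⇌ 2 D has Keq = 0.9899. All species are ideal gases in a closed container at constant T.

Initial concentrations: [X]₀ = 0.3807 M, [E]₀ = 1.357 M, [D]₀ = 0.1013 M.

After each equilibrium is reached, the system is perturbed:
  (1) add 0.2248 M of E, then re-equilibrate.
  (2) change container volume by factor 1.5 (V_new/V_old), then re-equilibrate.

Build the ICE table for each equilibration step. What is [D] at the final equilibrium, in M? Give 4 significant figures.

Q₀ = 0.01079 vs Keq = 0.9899 ⇒ Q<K, forward
Step 1:
                    X           E           D
  init         0.3807       1.357      0.1013
  Δ           -0.1523      -0.457      0.3047
  eq           0.2284         0.9       0.406
  solve Keq expr → x = 0.1523; check Q = 0.9899
Then add 0.2248 M of E.
Step 2:
                    X           E           D
  init         0.2284       1.125       0.406
  Δ           -0.0301    -0.09029      0.0602
  eq           0.1983       1.035      0.4662
  solve Keq expr → x = 0.0301; check Q = 0.9899
Then change container volume by factor 1.5 (V_new/V_old).
Step 3:
                    X           E           D
  init         0.1322      0.6897      0.3108
  Δ           0.02432     0.07295    -0.04864
  eq           0.1565      0.7626      0.2621
  solve Keq expr → x = -0.02432; check Q = 0.9899

[D]_eq = 0.2621 M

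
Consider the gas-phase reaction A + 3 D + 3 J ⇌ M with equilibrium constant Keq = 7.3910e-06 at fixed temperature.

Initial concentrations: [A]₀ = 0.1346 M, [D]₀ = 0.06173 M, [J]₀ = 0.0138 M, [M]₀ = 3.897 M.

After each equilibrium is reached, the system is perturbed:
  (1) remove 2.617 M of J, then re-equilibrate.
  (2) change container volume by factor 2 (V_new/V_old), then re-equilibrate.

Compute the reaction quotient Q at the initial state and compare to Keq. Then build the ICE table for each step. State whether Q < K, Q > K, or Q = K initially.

Q₀ = 4.6834e+10 vs Keq = 7.3910e-06 ⇒ Q>K, reverse
Step 1:
                   A          D          J          M
  I           0.1346    0.06173     0.0138      3.897
  C            2.238      6.713      6.713     -2.238
  E            2.372      6.775      6.727      1.659
  solve Keq expr → x = -2.238; check Q = 7.3910e-06
Then remove 2.617 M of J.
Step 2:
                   A          D          J          M
  I            2.372      6.775       4.11      1.659
  C           0.3472      1.042      1.042    -0.3472
  E            2.719      7.816      5.151      1.312
  solve Keq expr → x = -0.3472; check Q = 7.3910e-06
Then change container volume by factor 2 (V_new/V_old).
Step 3:
                   A          D          J          M
  I             1.36      3.908      2.576     0.6561
  C           0.5054      1.516      1.516    -0.5054
  E            1.865      5.424      4.092     0.1507
  solve Keq expr → x = -0.5054; check Q = 7.3910e-06

Q₀ = 4.6834e+10; Q > K (proceeds reverse)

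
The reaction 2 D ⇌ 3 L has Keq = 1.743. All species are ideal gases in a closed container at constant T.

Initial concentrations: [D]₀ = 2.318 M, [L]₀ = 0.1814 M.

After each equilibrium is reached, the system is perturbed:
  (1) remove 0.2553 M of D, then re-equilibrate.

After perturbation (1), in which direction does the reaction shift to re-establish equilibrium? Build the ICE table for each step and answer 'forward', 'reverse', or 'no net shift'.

Q₀ = 0.001111 vs Keq = 1.743 ⇒ Q<K, forward
Step 1:
                   D          L
  Initial      2.318     0.1814
  Change     -0.8944      1.342
  Equil        1.424      1.523
  solve Keq expr → x = 0.4472; check Q = 1.743
Then remove 0.2553 M of D.
Step 2:
                   D          L
  Initial      1.168      1.523
  Change     0.08345    -0.1252
  Equil        1.252      1.398
  solve Keq expr → x = -0.04172; check Q = 1.743

Direction: reverse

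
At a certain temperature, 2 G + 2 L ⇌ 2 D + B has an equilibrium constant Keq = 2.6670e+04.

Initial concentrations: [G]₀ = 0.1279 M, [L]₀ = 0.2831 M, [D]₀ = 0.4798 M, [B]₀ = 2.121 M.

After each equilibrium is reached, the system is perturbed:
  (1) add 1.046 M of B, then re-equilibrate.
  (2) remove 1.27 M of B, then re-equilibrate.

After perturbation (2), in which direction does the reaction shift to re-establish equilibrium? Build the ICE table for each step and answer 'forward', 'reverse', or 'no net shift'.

Direction: forward

Q₀ = 372.4 vs Keq = 2.6670e+04 ⇒ Q<K, forward
Step 1:
                   G          L          D          B
  I           0.1279     0.2831     0.4798      2.121
  C         -0.09945   -0.09945    0.09945    0.04972
  E          0.02845     0.1837     0.5792      2.171
  solve Keq expr → x = 0.04972; check Q = 2.6670e+04
Then add 1.046 M of B.
Step 2:
                   G          L          D          B
  I          0.02845     0.1837     0.5792      3.217
  C         0.004969   0.004969  -0.004969  -0.002485
  E          0.03342     0.1886     0.5743      3.214
  solve Keq expr → x = -0.002485; check Q = 2.6670e+04
Then remove 1.27 M of B.
Step 3:
                   G          L          D          B
  I          0.03342     0.1886     0.5743      1.944
  C        -0.006228  -0.006228   0.006228   0.003114
  E           0.0272     0.1824     0.5805      1.947
  solve Keq expr → x = 0.003114; check Q = 2.6670e+04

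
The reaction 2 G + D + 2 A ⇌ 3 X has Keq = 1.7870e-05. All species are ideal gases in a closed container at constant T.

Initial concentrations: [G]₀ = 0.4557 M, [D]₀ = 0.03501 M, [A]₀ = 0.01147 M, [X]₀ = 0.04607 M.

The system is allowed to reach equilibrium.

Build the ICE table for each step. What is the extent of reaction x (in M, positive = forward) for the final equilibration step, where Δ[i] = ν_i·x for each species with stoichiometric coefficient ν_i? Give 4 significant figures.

Q₀ = 102.2 vs Keq = 1.7870e-05 ⇒ Q>K, reverse
Step 1:
                   G          D          A          X
  init        0.4557    0.03501    0.01147    0.04607
  Δ          0.03024    0.01512    0.03024   -0.04535
  eq          0.4859    0.05013    0.04171 7.1656e-04
  solve Keq expr → x = -0.01512; check Q = 1.7870e-05

x = -0.01512 M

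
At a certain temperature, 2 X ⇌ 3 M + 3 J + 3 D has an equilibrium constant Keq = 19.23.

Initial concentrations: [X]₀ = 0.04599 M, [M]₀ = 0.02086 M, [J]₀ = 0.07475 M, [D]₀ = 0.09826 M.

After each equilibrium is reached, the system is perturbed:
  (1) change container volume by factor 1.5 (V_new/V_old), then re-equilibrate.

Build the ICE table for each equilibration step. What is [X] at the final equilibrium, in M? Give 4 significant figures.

Q₀ = 1.7005e-09 vs Keq = 19.23 ⇒ Q<K, forward
Step 1:
                    X           M           J           D
  I           0.04599     0.02086     0.07475     0.09826
  C          -0.04597     0.06895     0.06895     0.06895
  E        2.2861e-05     0.08981      0.1437      0.1672
  solve Keq expr → x = 0.02298; check Q = 19.23
Then change container volume by factor 1.5 (V_new/V_old).
Step 2:
                    X           M           J           D
  I        1.5240e-05     0.05987      0.0958      0.1115
  C       -1.1550e-05  1.7325e-05  1.7325e-05  1.7325e-05
  E        3.6905e-06     0.05989     0.09582      0.1115
  solve Keq expr → x = 5.7749e-06; check Q = 19.23

[X]_eq = 3.6905e-06 M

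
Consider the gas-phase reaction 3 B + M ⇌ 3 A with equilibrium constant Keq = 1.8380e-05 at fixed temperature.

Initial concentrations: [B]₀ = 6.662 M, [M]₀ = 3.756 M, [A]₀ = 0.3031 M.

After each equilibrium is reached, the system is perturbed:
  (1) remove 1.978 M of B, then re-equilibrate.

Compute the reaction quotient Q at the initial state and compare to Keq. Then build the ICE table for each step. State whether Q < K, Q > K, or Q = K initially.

Q₀ = 2.5074e-05 vs Keq = 1.8380e-05 ⇒ Q>K, reverse
Step 1:
                   B          M          A
  Initial      6.662      3.756     0.3031
  Change     0.02841    0.00947   -0.02841
  Equil         6.69      3.765     0.2747
  solve Keq expr → x = -0.00947; check Q = 1.8380e-05
Then remove 1.978 M of B.
Step 2:
                   B          M          A
  Initial      4.712      3.765     0.2747
  Change     0.07758    0.02586   -0.07758
  Equil         4.79      3.791     0.1971
  solve Keq expr → x = -0.02586; check Q = 1.8380e-05

Q₀ = 2.5074e-05; Q > K (proceeds reverse)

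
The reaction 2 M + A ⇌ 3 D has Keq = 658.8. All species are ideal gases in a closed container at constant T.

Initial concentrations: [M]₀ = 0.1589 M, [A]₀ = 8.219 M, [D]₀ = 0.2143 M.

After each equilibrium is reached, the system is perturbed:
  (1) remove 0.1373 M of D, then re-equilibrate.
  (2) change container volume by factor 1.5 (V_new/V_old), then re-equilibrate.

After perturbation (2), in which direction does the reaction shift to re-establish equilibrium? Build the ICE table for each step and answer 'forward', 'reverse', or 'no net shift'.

Q₀ = 0.04742 vs Keq = 658.8 ⇒ Q<K, forward
Step 1:
                    M           A           D
  I            0.1589       8.219      0.2143
  C           -0.1548    -0.07741      0.2322
  E          0.004074       8.142      0.4465
  solve Keq expr → x = 0.07741; check Q = 658.8
Then remove 0.1373 M of D.
Step 2:
                    M           A           D
  I          0.004074       8.142      0.3092
  C         -0.001697 -8.4855e-04    0.002546
  E          0.002377       8.141      0.3118
  solve Keq expr → x = 8.4855e-04; check Q = 658.8
Then change container volume by factor 1.5 (V_new/V_old).
Step 3:
                    M           A           D
  I          0.001585       5.427      0.2079
  C                 0           0           0
  E          0.001585       5.427      0.2079
  solve Keq expr → x = 0; check Q = 658.8

Direction: no net shift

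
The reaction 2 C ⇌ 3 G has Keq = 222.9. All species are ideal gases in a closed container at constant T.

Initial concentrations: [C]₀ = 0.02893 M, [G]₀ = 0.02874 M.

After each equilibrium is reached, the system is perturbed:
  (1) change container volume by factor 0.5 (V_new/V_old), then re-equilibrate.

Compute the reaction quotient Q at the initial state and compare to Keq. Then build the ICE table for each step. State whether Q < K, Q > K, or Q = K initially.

Q₀ = 0.02836; Q < K (proceeds forward)

Q₀ = 0.02836 vs Keq = 222.9 ⇒ Q<K, forward
Step 1:
                  C         G
  Initial   0.02893   0.02874
  Change   -0.02768   0.04152
  Equil    0.001248   0.07026
  solve Keq expr → x = 0.01384; check Q = 222.9
Then change container volume by factor 0.5 (V_new/V_old).
Step 2:
                  C         G
  Initial  0.002495    0.1405
  Change  9.7834e-04 -0.001468
  Equil    0.003473    0.1391
  solve Keq expr → x = -4.8917e-04; check Q = 222.9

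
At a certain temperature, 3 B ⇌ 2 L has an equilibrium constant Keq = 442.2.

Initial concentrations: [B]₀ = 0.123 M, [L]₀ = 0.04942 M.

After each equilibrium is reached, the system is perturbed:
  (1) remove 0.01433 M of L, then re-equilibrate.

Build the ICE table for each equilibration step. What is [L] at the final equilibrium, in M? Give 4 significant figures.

Q₀ = 1.312 vs Keq = 442.2 ⇒ Q<K, forward
Step 1:
                   B          L
  I            0.123    0.04942
  C         -0.09265    0.06177
  E          0.03035     0.1112
  solve Keq expr → x = 0.03088; check Q = 442.2
Then remove 0.01433 M of L.
Step 2:
                   B          L
  I          0.03035    0.09686
  C        -0.002367   0.001578
  E          0.02798    0.09843
  solve Keq expr → x = 7.8911e-04; check Q = 442.2

[L]_eq = 0.09843 M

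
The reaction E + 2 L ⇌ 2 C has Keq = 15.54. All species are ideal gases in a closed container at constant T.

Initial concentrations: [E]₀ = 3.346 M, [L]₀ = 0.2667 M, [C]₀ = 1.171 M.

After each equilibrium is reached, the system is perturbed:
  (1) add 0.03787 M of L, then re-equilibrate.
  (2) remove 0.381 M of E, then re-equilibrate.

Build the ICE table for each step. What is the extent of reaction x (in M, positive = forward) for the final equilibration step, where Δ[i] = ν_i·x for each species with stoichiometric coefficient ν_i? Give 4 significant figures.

Q₀ = 5.762 vs Keq = 15.54 ⇒ Q<K, forward
Step 1:
                  E         L         C
  Initial     3.346    0.2667     1.171
  Change   -0.04528  -0.09055   0.09055
  Equil       3.301    0.1761     1.262
  solve Keq expr → x = 0.04528; check Q = 15.54
Then add 0.03787 M of L.
Step 2:
                  E         L         C
  Initial     3.301     0.214     1.262
  Change   -0.01642  -0.03283   0.03283
  Equil       3.284    0.1812     1.294
  solve Keq expr → x = 0.01642; check Q = 15.54
Then remove 0.381 M of E.
Step 3:
                  E         L         C
  Initial     2.903    0.1812     1.294
  Change   0.004944  0.009887 -0.009887
  Equil       2.908    0.1911     1.284
  solve Keq expr → x = -0.004944; check Q = 15.54

x = -0.004944 M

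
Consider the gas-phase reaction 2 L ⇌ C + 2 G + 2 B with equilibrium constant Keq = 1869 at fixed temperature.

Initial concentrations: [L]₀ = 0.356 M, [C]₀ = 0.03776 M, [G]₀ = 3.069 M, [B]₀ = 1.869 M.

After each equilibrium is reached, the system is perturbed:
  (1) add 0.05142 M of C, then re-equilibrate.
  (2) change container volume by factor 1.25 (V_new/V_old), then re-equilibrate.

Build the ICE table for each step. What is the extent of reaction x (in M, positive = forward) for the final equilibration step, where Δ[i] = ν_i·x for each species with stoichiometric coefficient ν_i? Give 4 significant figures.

x = 0.008149 M

Q₀ = 9.803 vs Keq = 1869 ⇒ Q<K, forward
Step 1:
                    L           C           G           B
  I             0.356     0.03776       3.069       1.869
  C            -0.285      0.1425       0.285       0.285
  E           0.07096      0.1803       3.354       2.154
  solve Keq expr → x = 0.1425; check Q = 1869
Then add 0.05142 M of C.
Step 2:
                    L           C           G           B
  I           0.07096      0.2317       3.354       2.154
  C          0.008263   -0.004132   -0.008263   -0.008263
  E           0.07922      0.2276       3.346       2.146
  solve Keq expr → x = -0.004132; check Q = 1869
Then change container volume by factor 1.25 (V_new/V_old).
Step 3:
                    L           C           G           B
  I           0.06338      0.1821       2.677       1.717
  C           -0.0163    0.008149      0.0163      0.0163
  E           0.04708      0.1902       2.693       1.733
  solve Keq expr → x = 0.008149; check Q = 1869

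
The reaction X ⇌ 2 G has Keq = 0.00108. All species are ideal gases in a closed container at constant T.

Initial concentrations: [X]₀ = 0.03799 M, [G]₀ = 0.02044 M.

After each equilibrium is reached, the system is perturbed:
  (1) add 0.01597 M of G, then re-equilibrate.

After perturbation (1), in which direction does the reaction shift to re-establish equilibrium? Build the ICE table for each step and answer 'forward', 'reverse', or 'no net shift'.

Direction: reverse

Q₀ = 0.011 vs Keq = 0.00108 ⇒ Q>K, reverse
Step 1:
                    X           G
  I           0.03799     0.02044
  C          0.006745    -0.01349
  E           0.04473    0.006951
  solve Keq expr → x = -0.006745; check Q = 0.00108
Then add 0.01597 M of G.
Step 2:
                    X           G
  I           0.04473     0.02292
  C          0.007698     -0.0154
  E           0.05243    0.007525
  solve Keq expr → x = -0.007698; check Q = 0.00108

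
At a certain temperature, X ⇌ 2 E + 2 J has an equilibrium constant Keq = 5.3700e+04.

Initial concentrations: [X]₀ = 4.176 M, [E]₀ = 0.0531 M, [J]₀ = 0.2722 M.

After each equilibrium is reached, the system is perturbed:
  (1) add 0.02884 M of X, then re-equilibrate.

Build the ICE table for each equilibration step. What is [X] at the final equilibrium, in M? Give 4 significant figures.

[X]_eq = 0.09215 M

Q₀ = 5.0027e-05 vs Keq = 5.3700e+04 ⇒ Q<K, forward
Step 1:
                  X         E         J
  init        4.176    0.0531    0.2722
  Δ          -4.086     8.172     8.172
  eq        0.08984     8.225     8.445
  solve Keq expr → x = 4.086; check Q = 5.3700e+04
Then add 0.02884 M of X.
Step 2:
                  X         E         J
  init       0.1187     8.225     8.445
  Δ        -0.02653   0.05306   0.05306
  eq        0.09215     8.278     8.498
  solve Keq expr → x = 0.02653; check Q = 5.3700e+04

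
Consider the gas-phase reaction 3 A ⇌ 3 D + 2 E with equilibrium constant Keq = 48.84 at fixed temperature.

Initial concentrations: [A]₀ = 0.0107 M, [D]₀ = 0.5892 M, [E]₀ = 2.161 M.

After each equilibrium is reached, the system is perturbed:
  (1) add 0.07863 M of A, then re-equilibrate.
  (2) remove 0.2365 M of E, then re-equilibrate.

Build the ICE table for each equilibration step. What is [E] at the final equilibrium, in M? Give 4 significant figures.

[E]_eq = 1.852 M

Q₀ = 7.7973e+05 vs Keq = 48.84 ⇒ Q>K, reverse
Step 1:
                  A         D         E
  I          0.0107    0.5892     2.161
  C          0.1729   -0.1729   -0.1152
  E          0.1836    0.4163     2.046
  solve Keq expr → x = -0.05762; check Q = 48.84
Then add 0.07863 M of A.
Step 2:
                  A         D         E
  I          0.2622    0.4163     2.046
  C        -0.05292   0.05292   0.03528
  E          0.2093    0.4693     2.081
  solve Keq expr → x = 0.01764; check Q = 48.84
Then remove 0.2365 M of E.
Step 3:
                  A         D         E
  I          0.2093    0.4693     1.845
  C        -0.01108   0.01108  0.007389
  E          0.1982    0.4804     1.852
  solve Keq expr → x = 0.003694; check Q = 48.84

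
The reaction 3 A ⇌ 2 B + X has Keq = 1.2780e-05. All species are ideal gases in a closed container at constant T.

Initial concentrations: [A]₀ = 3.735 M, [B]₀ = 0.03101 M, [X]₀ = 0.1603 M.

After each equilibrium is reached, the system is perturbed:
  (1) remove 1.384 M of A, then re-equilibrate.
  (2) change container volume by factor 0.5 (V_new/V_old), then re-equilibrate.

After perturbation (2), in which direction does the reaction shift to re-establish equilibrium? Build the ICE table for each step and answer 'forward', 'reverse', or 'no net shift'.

Direction: no net shift

Q₀ = 2.9585e-06 vs Keq = 1.2780e-05 ⇒ Q<K, forward
Step 1:
                  A         B         X
  I           3.735   0.03101    0.1603
  C        -0.04435   0.02957   0.01478
  E           3.691   0.06058    0.1751
  solve Keq expr → x = 0.01478; check Q = 1.2780e-05
Then remove 1.384 M of A.
Step 2:
                  A         B         X
  I           2.307   0.06058    0.1751
  C         0.04272  -0.02848  -0.01424
  E           2.349    0.0321    0.1608
  solve Keq expr → x = -0.01424; check Q = 1.2780e-05
Then change container volume by factor 0.5 (V_new/V_old).
Step 3:
                  A         B         X
  I           4.699    0.0642    0.3217
  C               0         0         0
  E           4.699    0.0642    0.3217
  solve Keq expr → x = 0; check Q = 1.2780e-05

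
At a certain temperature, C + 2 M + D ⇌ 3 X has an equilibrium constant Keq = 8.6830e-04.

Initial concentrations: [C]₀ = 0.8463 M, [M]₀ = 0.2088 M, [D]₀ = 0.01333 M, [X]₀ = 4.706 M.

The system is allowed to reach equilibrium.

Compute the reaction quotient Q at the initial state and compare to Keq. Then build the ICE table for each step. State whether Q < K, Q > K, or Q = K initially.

Q₀ = 2.1190e+05 vs Keq = 8.6830e-04 ⇒ Q>K, reverse
Step 1:
                    C           M           D           X
  init         0.8463      0.2088     0.01333       4.706
  Δ             1.466       2.932       1.466      -4.398
  eq            2.312       3.141       1.479      0.3083
  solve Keq expr → x = -1.466; check Q = 8.6830e-04

Q₀ = 2.1190e+05; Q > K (proceeds reverse)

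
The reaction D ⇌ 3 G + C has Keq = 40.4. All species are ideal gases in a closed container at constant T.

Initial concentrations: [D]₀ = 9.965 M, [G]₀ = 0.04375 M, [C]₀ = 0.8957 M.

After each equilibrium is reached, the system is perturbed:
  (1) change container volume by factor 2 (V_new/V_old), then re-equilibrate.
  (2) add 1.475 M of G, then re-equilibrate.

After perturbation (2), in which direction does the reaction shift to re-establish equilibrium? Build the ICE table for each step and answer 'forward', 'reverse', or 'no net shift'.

Direction: reverse

Q₀ = 7.5270e-06 vs Keq = 40.4 ⇒ Q<K, forward
Step 1:
                  D         G         C
  I           9.965   0.04375    0.8957
  C          -1.675     5.026     1.675
  E            8.29     5.069     2.571
  solve Keq expr → x = 1.675; check Q = 40.4
Then change container volume by factor 2 (V_new/V_old).
Step 2:
                  D         G         C
  I           4.145     2.535     1.285
  C          -0.576     1.728     0.576
  E           3.569     4.263     1.861
  solve Keq expr → x = 0.576; check Q = 40.4
Then add 1.475 M of G.
Step 3:
                  D         G         C
  I           3.569     5.738     1.861
  C          0.3441    -1.032   -0.3441
  E           3.913     4.705     1.517
  solve Keq expr → x = -0.3441; check Q = 40.4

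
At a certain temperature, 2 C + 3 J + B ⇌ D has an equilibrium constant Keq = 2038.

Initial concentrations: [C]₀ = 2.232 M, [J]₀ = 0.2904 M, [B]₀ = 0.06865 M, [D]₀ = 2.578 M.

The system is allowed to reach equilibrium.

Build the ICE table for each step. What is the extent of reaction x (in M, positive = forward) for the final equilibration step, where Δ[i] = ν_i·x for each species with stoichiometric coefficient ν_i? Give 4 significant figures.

x = 0.03184 M

Q₀ = 307.8 vs Keq = 2038 ⇒ Q<K, forward
Step 1:
                  C         J         B         D
  I           2.232    0.2904   0.06865     2.578
  C        -0.06369  -0.09553  -0.03184   0.03184
  E           2.168    0.1949   0.03681      2.61
  solve Keq expr → x = 0.03184; check Q = 2038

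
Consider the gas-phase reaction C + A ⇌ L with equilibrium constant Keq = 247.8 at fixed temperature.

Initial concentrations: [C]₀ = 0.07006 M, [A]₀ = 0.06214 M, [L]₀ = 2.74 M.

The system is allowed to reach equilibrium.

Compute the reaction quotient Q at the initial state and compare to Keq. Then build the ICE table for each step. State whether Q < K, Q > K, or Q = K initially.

Q₀ = 629.4 vs Keq = 247.8 ⇒ Q>K, reverse
Step 1:
                    C           A           L
  Initial     0.07006     0.06214        2.74
  Change      0.03839     0.03839    -0.03839
  Equil        0.1084      0.1005       2.702
  solve Keq expr → x = -0.03839; check Q = 247.8

Q₀ = 629.4; Q > K (proceeds reverse)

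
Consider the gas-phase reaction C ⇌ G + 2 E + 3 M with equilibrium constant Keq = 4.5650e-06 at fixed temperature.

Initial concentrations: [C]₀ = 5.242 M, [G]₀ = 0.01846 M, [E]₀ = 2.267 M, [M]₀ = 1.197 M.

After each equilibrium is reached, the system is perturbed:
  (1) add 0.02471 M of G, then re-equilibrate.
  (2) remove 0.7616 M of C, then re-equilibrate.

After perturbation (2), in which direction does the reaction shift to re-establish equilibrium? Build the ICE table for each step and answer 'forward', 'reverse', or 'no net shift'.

Q₀ = 0.03104 vs Keq = 4.5650e-06 ⇒ Q>K, reverse
Step 1:
                   C          G          E          M
  I            5.242    0.01846      2.267      1.197
  C          0.01846   -0.01846   -0.03691   -0.05537
  E             5.26 3.2452e-06       2.23      1.142
  solve Keq expr → x = -0.01846; check Q = 4.5650e-06
Then add 0.02471 M of G.
Step 2:
                   C          G          E          M
  I             5.26    0.02471       2.23      1.142
  C          0.02471   -0.02471   -0.04942   -0.07413
  E            5.285 4.1707e-06      2.181      1.068
  solve Keq expr → x = -0.02471; check Q = 4.5650e-06
Then remove 0.7616 M of C.
Step 3:
                   C          G          E          M
  I            4.524 4.1707e-06      2.181      1.068
  C       6.0099e-07 -6.0099e-07 -1.2020e-06 -1.8030e-06
  E            4.524 3.5698e-06      2.181      1.068
  solve Keq expr → x = -6.0099e-07; check Q = 4.5650e-06

Direction: reverse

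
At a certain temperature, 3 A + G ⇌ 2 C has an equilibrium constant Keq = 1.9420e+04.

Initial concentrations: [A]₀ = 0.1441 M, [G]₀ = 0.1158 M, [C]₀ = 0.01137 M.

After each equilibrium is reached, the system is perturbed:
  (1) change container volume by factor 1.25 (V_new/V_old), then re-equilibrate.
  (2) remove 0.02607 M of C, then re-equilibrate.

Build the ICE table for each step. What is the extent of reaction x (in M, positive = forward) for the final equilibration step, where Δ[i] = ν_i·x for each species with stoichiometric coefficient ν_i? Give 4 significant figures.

x = 0.001228 M

Q₀ = 0.3731 vs Keq = 1.9420e+04 ⇒ Q<K, forward
Step 1:
                  A         G         C
  Initial    0.1441    0.1158   0.01137
  Change    -0.1256  -0.04188   0.08375
  Equil     0.01847   0.07392   0.09512
  solve Keq expr → x = 0.04188; check Q = 1.9420e+04
Then change container volume by factor 1.25 (V_new/V_old).
Step 2:
                  A         G         C
  Initial   0.01478   0.05914    0.0761
  Change   0.002094 6.9794e-04 -0.001396
  Equil     0.01687   0.05984    0.0747
  solve Keq expr → x = -6.9794e-04; check Q = 1.9420e+04
Then remove 0.02607 M of C.
Step 3:
                  A         G         C
  Initial   0.01687   0.05984   0.04863
  Change  -0.003684 -0.001228  0.002456
  Equil     0.01319   0.05861   0.05109
  solve Keq expr → x = 0.001228; check Q = 1.9420e+04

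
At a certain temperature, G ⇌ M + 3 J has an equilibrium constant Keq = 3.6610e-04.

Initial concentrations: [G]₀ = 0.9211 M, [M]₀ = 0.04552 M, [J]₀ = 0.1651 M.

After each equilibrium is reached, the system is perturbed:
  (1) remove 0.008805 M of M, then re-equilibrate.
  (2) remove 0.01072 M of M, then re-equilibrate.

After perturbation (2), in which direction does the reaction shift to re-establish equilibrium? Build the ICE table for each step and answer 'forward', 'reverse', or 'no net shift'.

Q₀ = 2.2240e-04 vs Keq = 3.6610e-04 ⇒ Q<K, forward
Step 1:
                   G          M          J
  I           0.9211    0.04552     0.1651
  C        -0.006833   0.006833     0.0205
  E           0.9143    0.05235     0.1856
  solve Keq expr → x = 0.006833; check Q = 3.6610e-04
Then remove 0.008805 M of M.
Step 2:
                   G          M          J
  I           0.9143    0.04355     0.1856
  C        -0.002597   0.002597   0.007792
  E           0.9117    0.04615     0.1934
  solve Keq expr → x = 0.002597; check Q = 3.6610e-04
Then remove 0.01072 M of M.
Step 3:
                   G          M          J
  I           0.9117    0.03543     0.1934
  C        -0.003609   0.003609    0.01083
  E           0.9081    0.03903     0.2042
  solve Keq expr → x = 0.003609; check Q = 3.6610e-04

Direction: forward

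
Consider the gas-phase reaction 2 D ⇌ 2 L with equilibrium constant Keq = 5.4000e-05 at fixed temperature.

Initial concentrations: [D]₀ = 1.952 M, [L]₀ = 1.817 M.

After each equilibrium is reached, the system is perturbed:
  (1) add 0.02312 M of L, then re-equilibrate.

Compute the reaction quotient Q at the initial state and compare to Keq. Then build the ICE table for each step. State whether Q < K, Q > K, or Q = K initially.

Q₀ = 0.8665 vs Keq = 5.4000e-05 ⇒ Q>K, reverse
Step 1:
                   D          L
  Initial      1.952      1.817
  Change        1.79      -1.79
  Equil        3.742    0.02749
  solve Keq expr → x = -0.8948; check Q = 5.4000e-05
Then add 0.02312 M of L.
Step 2:
                   D          L
  Initial      3.742    0.05061
  Change     0.02295   -0.02295
  Equil        3.764    0.02766
  solve Keq expr → x = -0.01148; check Q = 5.4000e-05

Q₀ = 0.8665; Q > K (proceeds reverse)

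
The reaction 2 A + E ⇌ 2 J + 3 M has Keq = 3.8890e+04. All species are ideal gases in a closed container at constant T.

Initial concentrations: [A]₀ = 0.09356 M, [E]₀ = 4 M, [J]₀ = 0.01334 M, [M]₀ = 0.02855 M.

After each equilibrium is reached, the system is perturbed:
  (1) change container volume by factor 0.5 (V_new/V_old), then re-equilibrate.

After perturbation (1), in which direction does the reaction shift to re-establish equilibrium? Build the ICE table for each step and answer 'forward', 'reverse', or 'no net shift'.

Q₀ = 1.1827e-07 vs Keq = 3.8890e+04 ⇒ Q<K, forward
Step 1:
                  A         E         J         M
  Initial   0.09356         4   0.01334   0.02855
  Change   -0.09354  -0.04677   0.09354    0.1403
  Equil   1.8915e-05     3.953    0.1069    0.1689
  solve Keq expr → x = 0.04677; check Q = 3.8890e+04
Then change container volume by factor 0.5 (V_new/V_old).
Step 2:
                  A         E         J         M
  Initial 3.7830e-05     7.906    0.2138    0.3377
  Change  3.7797e-05 1.8899e-05 -3.7797e-05 -5.6696e-05
  Equil   7.5627e-05     7.906    0.2137    0.3377
  solve Keq expr → x = -1.8899e-05; check Q = 3.8890e+04

Direction: reverse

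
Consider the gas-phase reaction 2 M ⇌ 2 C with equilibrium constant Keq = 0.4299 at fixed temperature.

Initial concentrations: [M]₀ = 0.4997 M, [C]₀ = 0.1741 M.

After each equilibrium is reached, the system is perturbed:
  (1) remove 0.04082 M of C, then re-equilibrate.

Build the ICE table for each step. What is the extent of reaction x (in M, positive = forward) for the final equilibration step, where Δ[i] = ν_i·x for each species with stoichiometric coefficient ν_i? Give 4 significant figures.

Q₀ = 0.1214 vs Keq = 0.4299 ⇒ Q<K, forward
Step 1:
                    M           C
  init         0.4997      0.1741
  Δ          -0.09273     0.09273
  eq            0.407      0.2668
  solve Keq expr → x = 0.04637; check Q = 0.4299
Then remove 0.04082 M of C.
Step 2:
                    M           C
  init          0.407       0.226
  Δ          -0.02465     0.02465
  eq           0.3823      0.2507
  solve Keq expr → x = 0.01233; check Q = 0.4299

x = 0.01233 M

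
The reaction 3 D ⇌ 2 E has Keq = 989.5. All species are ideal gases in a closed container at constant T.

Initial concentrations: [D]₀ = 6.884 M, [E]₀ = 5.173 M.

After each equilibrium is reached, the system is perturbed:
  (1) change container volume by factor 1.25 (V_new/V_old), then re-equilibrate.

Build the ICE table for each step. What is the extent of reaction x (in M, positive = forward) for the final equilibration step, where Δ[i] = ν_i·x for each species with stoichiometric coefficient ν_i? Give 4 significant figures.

x = -0.009039 M

Q₀ = 0.08203 vs Keq = 989.5 ⇒ Q<K, forward
Step 1:
                    D           E
  init          6.884       5.173
  Δ            -6.435        4.29
  eq            0.449       9.463
  solve Keq expr → x = 2.145; check Q = 989.5
Then change container volume by factor 1.25 (V_new/V_old).
Step 2:
                    D           E
  init         0.3592        7.57
  Δ           0.02712    -0.01808
  eq           0.3863       7.552
  solve Keq expr → x = -0.009039; check Q = 989.5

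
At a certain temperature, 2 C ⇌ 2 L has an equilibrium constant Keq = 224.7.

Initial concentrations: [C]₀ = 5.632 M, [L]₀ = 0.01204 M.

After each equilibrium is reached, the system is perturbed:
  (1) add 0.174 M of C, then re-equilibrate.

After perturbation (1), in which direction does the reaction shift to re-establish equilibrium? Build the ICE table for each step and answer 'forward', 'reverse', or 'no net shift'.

Q₀ = 4.5701e-06 vs Keq = 224.7 ⇒ Q<K, forward
Step 1:
                  C         L
  I           5.632   0.01204
  C          -5.279     5.279
  E           0.353     5.291
  solve Keq expr → x = 2.64; check Q = 224.7
Then add 0.174 M of C.
Step 2:
                  C         L
  I           0.527     5.291
  C         -0.1631    0.1631
  E          0.3639     5.454
  solve Keq expr → x = 0.08156; check Q = 224.7

Direction: forward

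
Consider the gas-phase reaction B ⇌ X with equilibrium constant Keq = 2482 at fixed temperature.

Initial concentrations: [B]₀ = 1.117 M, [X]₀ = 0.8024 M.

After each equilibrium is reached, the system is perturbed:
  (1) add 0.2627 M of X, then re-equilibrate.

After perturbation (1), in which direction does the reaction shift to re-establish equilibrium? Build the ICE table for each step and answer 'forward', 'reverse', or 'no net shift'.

Q₀ = 0.7184 vs Keq = 2482 ⇒ Q<K, forward
Step 1:
                    B           X
  init          1.117      0.8024
  Δ            -1.116       1.116
  eq       7.7302e-04       1.919
  solve Keq expr → x = 1.116; check Q = 2482
Then add 0.2627 M of X.
Step 2:
                    B           X
  init     7.7302e-04       2.181
  Δ        1.0580e-04 -1.0580e-04
  eq       8.7882e-04       2.181
  solve Keq expr → x = -1.0580e-04; check Q = 2482

Direction: reverse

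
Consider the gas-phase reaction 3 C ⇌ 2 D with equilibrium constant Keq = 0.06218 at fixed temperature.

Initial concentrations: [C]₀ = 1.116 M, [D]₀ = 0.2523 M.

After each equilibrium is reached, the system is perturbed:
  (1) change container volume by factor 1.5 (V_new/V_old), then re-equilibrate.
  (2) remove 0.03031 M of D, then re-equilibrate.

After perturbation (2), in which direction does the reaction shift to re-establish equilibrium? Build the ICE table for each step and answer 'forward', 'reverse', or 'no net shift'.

Direction: forward

Q₀ = 0.0458 vs Keq = 0.06218 ⇒ Q<K, forward
Step 1:
                  C         D
  init        1.116    0.2523
  Δ        -0.03939   0.02626
  eq          1.077    0.2786
  solve Keq expr → x = 0.01313; check Q = 0.06218
Then change container volume by factor 1.5 (V_new/V_old).
Step 2:
                  C         D
  init       0.7177    0.1857
  Δ         0.03451  -0.02301
  eq         0.7523    0.1627
  solve Keq expr → x = -0.0115; check Q = 0.06218
Then remove 0.03031 M of D.
Step 3:
                  C         D
  init       0.7523    0.1324
  Δ        -0.03069   0.02046
  eq         0.7216    0.1528
  solve Keq expr → x = 0.01023; check Q = 0.06218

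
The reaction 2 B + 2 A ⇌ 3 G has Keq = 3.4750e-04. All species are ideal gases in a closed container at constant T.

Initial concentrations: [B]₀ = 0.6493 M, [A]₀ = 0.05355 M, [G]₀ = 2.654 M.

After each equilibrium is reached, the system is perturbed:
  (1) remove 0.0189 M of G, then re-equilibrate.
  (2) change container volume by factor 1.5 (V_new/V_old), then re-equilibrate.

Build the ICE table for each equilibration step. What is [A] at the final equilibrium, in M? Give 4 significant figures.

[A]_eq = 1.139 M

Q₀ = 1.5463e+04 vs Keq = 3.4750e-04 ⇒ Q>K, reverse
Step 1:
                    B           A           G
  I            0.6493     0.05355       2.654
  C             1.653       1.653      -2.479
  E             2.302       1.706       0.175
  solve Keq expr → x = -0.8263; check Q = 3.4750e-04
Then remove 0.0189 M of G.
Step 2:
                    B           A           G
  I             2.302       1.706      0.1561
  C          -0.01167    -0.01167     0.01751
  E              2.29       1.695      0.1736
  solve Keq expr → x = 0.005837; check Q = 3.4750e-04
Then change container volume by factor 1.5 (V_new/V_old).
Step 3:
                    B           A           G
  I             1.527        1.13      0.1157
  C          0.009123    0.009123    -0.01368
  E             1.536       1.139      0.1021
  solve Keq expr → x = -0.004562; check Q = 3.4750e-04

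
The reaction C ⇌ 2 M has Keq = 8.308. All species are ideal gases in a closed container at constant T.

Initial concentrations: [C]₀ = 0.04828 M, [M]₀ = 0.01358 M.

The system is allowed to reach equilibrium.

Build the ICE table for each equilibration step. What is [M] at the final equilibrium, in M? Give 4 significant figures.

[M]_eq = 0.1074 M

Q₀ = 0.00382 vs Keq = 8.308 ⇒ Q<K, forward
Step 1:
                   C          M
  I          0.04828    0.01358
  C         -0.04689    0.09379
  E         0.001387     0.1074
  solve Keq expr → x = 0.04689; check Q = 8.308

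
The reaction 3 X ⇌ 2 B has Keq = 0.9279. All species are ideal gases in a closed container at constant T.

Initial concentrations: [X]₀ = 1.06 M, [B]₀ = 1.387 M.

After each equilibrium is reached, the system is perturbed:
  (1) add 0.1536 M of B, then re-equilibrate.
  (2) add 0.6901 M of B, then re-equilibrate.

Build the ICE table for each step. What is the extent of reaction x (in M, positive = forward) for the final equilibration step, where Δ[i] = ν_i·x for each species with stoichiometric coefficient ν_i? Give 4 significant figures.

Q₀ = 1.615 vs Keq = 0.9279 ⇒ Q>K, reverse
Step 1:
                  X         B
  I            1.06     1.387
  C          0.1522   -0.1014
  E           1.212     1.286
  solve Keq expr → x = -0.05072; check Q = 0.9279
Then add 0.1536 M of B.
Step 2:
                  X         B
  I           1.212     1.439
  C         0.06739  -0.04492
  E            1.28     1.394
  solve Keq expr → x = -0.02246; check Q = 0.9279
Then add 0.6901 M of B.
Step 3:
                  X         B
  I            1.28     2.084
  C          0.2887   -0.1925
  E           1.568     1.892
  solve Keq expr → x = -0.09624; check Q = 0.9279

x = -0.09624 M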